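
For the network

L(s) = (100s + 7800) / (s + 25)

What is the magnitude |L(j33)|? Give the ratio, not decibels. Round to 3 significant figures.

205

Substitute s = j33:
Numerator: 100(j33) + 7800 = 7800 + j3300
Denominator: (j33) + 25 = 25 + j33
|N| = √(7800² + 3300²) ≈ 8469.4, ∠N ≈ 22.93°
|D| = √(25² + 33²) ≈ 41.4, ∠D ≈ 52.85°
|L| = 8469.4 / 41.4 ≈ 204.57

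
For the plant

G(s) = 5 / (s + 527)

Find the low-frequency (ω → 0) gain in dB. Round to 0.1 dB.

-40.5 dB

G(0) = 5 / 527 ≈ 0.0094877
20 log₁₀(0.0094877) ≈ -40.46 dB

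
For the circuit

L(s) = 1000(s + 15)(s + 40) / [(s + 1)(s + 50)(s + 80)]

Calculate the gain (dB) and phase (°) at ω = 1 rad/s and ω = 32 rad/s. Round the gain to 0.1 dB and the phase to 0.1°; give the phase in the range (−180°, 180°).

At s = jω = j1:
zero (s+15): 15 + j1 → |·| = √(15²+1²) = √226 ≈ 15.033, ∠ = arctan(1/15) ≈ 3.81°
zero (s+40): 40 + j1 → |·| = √(40²+1²) = √1601 ≈ 40.012, ∠ = arctan(1/40) ≈ 1.43°
pole (s+1): 1 + j1 → |·| = √(1²+1²) = √2 ≈ 1.4142, ∠ = arctan(1/1) ≈ 45.00°
pole (s+50): 50 + j1 → |·| = √(50²+1²) = √2501 ≈ 50.01, ∠ = arctan(1/50) ≈ 1.15°
pole (s+80): 80 + j1 → |·| = √(80²+1²) = √6401 ≈ 80.006, ∠ = arctan(1/80) ≈ 0.72°
|L| = 1000 · 601.5 / 5658.4 ≈ 106.3
Gain = 20 log₁₀(106.3) ≈ 40.53 dB
∠L = 5.24° − 46.87° = -41.63°

At s = jω = j32:
zero (s+15): 15 + j32 → |·| = √(15²+32²) = √1249 ≈ 35.341, ∠ = arctan(32/15) ≈ 64.89°
zero (s+40): 40 + j32 → |·| = √(40²+32²) = √2624 ≈ 51.225, ∠ = arctan(32/40) ≈ 38.66°
pole (s+1): 1 + j32 → |·| = √(1²+32²) = √1025 ≈ 32.016, ∠ = arctan(32/1) ≈ 88.21°
pole (s+50): 50 + j32 → |·| = √(50²+32²) = √3524 ≈ 59.363, ∠ = arctan(32/50) ≈ 32.62°
pole (s+80): 80 + j32 → |·| = √(80²+32²) = √7424 ≈ 86.163, ∠ = arctan(32/80) ≈ 21.80°
|L| = 1000 · 1810.3 / 1.6376e+05 ≈ 11.055
Gain = 20 log₁₀(11.055) ≈ 20.87 dB
∠L = 103.55° − 142.63° = -39.08°

ω = 1: 40.5 dB, -41.6°; ω = 32: 20.9 dB, -39.1°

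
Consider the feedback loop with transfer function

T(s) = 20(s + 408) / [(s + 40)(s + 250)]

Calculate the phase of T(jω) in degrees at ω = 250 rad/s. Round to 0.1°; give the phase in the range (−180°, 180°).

At s = jω = j250:
zero (s+408): 408 + j250 → |·| = √(408²+250²) = √228964 ≈ 478.5, ∠ = arctan(250/408) ≈ 31.50°
pole (s+40): 40 + j250 → |·| = √(40²+250²) = √64100 ≈ 253.18, ∠ = arctan(250/40) ≈ 80.91°
pole (s+250): 250 + j250 → |·| = √(250²+250²) = √125000 ≈ 353.55, ∠ = arctan(250/250) ≈ 45.00°
∠T = 31.50° − 125.91° = -94.41°

-94.4°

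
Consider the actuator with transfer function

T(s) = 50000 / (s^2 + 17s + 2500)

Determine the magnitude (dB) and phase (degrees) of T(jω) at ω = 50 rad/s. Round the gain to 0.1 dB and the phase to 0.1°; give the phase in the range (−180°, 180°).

35.4 dB, -90.0°

At s = jω = j50:
quadratic: (j50)² + 17·j50 + 2500 = 0 + j850 → |·| ≈ 850, ∠ ≈ 90.00°
|T| = 50000 / 850 ≈ 58.824
Gain = 20 log₁₀(58.824) ≈ 35.39 dB
∠T = 0.00° − 90.00° = -90.00°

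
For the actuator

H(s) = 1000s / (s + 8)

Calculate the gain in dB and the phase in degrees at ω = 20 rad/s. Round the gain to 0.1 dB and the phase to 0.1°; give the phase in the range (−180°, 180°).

59.4 dB, 21.8°

At s = jω = j20:
zero at origin: s = j20 → |·| = 20, ∠ = 90.00°
pole (s+8): 8 + j20 → |·| = √(8²+20²) = √464 ≈ 21.541, ∠ = arctan(20/8) ≈ 68.20°
|H| = 1000 · 20 / 21.541 ≈ 928.46
Gain = 20 log₁₀(928.46) ≈ 59.36 dB
∠H = 90.00° − 68.20° = 21.80°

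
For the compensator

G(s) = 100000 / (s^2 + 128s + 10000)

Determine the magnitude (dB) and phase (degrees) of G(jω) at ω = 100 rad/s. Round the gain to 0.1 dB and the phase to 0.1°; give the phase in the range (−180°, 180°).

At s = jω = j100:
quadratic: (j100)² + 128·j100 + 10000 = 0 + j12800 → |·| ≈ 12800, ∠ ≈ 90.00°
|G| = 100000 / 12800 ≈ 7.8125
Gain = 20 log₁₀(7.8125) ≈ 17.86 dB
∠G = 0.00° − 90.00° = -90.00°

17.9 dB, -90.0°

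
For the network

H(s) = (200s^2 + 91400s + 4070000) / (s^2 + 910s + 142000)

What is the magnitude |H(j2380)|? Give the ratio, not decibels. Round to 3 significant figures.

194

Substitute s = j2380:
Numerator: 200(j2380)^2 + 91400(j2380) + 4070000 = -1128810000 + j217532000
Denominator: (j2380)^2 + 910(j2380) + 142000 = -5522400 + j2165800
|N| = √(1128810000² + 217532000²) ≈ 1.1496e+09, ∠N ≈ 169.09°
|D| = √(5522400² + 2165800²) ≈ 5.9319e+06, ∠D ≈ 158.59°
|H| = 1.1496e+09 / 5.9319e+06 ≈ 193.8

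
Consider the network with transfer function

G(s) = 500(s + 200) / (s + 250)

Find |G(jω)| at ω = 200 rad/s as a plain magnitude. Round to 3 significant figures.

442

At s = jω = j200:
zero (s+200): 200 + j200 → |·| = √(200²+200²) = √80000 ≈ 282.84, ∠ = arctan(200/200) ≈ 45.00°
pole (s+250): 250 + j200 → |·| = √(250²+200²) = √102500 ≈ 320.16, ∠ = arctan(200/250) ≈ 38.66°
|G| = 500 · 282.84 / 320.16 ≈ 441.72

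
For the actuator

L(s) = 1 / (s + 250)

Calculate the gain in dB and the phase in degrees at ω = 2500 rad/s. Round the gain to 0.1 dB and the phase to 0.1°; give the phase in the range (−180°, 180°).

At s = jω = j2500:
pole (s+250): 250 + j2500 → |·| = √(250²+2500²) = √6312500 ≈ 2512.5, ∠ = arctan(2500/250) ≈ 84.29°
|L| = 1 / 2512.5 ≈ 0.00039801
Gain = 20 log₁₀(0.00039801) ≈ -68.00 dB
∠L = 0.00° − 84.29° = -84.29°

-68.0 dB, -84.3°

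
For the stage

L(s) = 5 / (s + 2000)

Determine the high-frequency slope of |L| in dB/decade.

-20 dB/decade

Each pole contributes −20 dB/decade at high frequency; each zero contributes +20 dB/decade.
Net: 0 zero(s) − 1 pole(s) → -20 dB/decade.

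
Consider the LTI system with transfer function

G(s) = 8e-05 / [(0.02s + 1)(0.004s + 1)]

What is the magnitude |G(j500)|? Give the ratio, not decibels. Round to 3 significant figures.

At ω = 500 rad/s:
pole (1 + j500·0.02) = 1 + j10 → |·| ≈ 10.05, ∠ ≈ 84.29°
pole (1 + j500·0.004) = 1 + j2 → |·| ≈ 2.2361, ∠ ≈ 63.43°
|G| = 8e-05 · 1 / (10.05 · 2.2361) ≈ 3.5599e-06

3.56e-06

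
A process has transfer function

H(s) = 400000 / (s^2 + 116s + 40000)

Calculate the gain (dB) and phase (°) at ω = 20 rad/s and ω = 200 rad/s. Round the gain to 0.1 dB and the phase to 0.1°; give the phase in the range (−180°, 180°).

At s = jω = j20:
quadratic: (j20)² + 116·j20 + 40000 = 39600 + j2320 → |·| ≈ 39668, ∠ ≈ 3.35°
|H| = 400000 / 39668 ≈ 10.084
Gain = 20 log₁₀(10.084) ≈ 20.07 dB
∠H = 0.00° − 3.35° = -3.35°

At s = jω = j200:
quadratic: (j200)² + 116·j200 + 40000 = 0 + j23200 → |·| ≈ 23200, ∠ ≈ 90.00°
|H| = 400000 / 23200 ≈ 17.241
Gain = 20 log₁₀(17.241) ≈ 24.73 dB
∠H = 0.00° − 90.00° = -90.00°

ω = 20: 20.1 dB, -3.4°; ω = 200: 24.7 dB, -90.0°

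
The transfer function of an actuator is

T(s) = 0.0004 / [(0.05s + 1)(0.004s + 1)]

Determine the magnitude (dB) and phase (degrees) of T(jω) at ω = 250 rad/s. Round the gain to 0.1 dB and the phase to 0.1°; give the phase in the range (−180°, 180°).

At ω = 250 rad/s:
pole (1 + j250·0.05) = 1 + j12.5 → |·| ≈ 12.54, ∠ ≈ 85.43°
pole (1 + j250·0.004) = 1 + j1 → |·| ≈ 1.4142, ∠ ≈ 45.00°
|T| = 0.0004 · 1 / (12.54 · 1.4142) ≈ 2.2555e-05
Gain = 20 log₁₀(2.2555e-05) ≈ -92.94 dB
∠T = (0°) − (85.43° + 45.00°) = -130.43°

-92.9 dB, -130.4°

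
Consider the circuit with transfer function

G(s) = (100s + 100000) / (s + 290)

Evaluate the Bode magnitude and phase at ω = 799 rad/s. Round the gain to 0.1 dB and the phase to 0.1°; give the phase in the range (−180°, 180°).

43.6 dB, -31.4°

Substitute s = j799:
Numerator: 100(j799) + 100000 = 100000 + j79900
Denominator: (j799) + 290 = 290 + j799
|N| = √(100000² + 79900²) ≈ 1.28e+05, ∠N ≈ 38.62°
|D| = √(290² + 799²) ≈ 850, ∠D ≈ 70.05°
|G| = 1.28e+05 / 850 ≈ 150.59
Gain = 20 log₁₀(150.59) ≈ 43.56 dB
∠G = 38.62° − 70.05° = -31.43°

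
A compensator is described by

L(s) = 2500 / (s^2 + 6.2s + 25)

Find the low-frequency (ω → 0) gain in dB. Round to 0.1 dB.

40.0 dB

L(0) = 2500 / 25 = 100
20 log₁₀(100) ≈ 40.00 dB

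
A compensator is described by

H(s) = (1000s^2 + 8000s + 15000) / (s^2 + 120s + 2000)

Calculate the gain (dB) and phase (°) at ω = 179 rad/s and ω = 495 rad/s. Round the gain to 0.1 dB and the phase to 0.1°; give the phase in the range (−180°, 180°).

ω = 179: 58.8 dB, 33.0°; ω = 495: 59.8 dB, 12.8°

Substitute s = j179:
Numerator: 1000(j179)^2 + 8000(j179) + 15000 = -32026000 + j1432000
Denominator: (j179)^2 + 120(j179) + 2000 = -30041 + j21480
|N| = √(32026000² + 1432000²) ≈ 3.2058e+07, ∠N ≈ 177.44°
|D| = √(30041² + 21480²) ≈ 36930, ∠D ≈ 144.43°
|H| = 3.2058e+07 / 36930 ≈ 868.07
Gain = 20 log₁₀(868.07) ≈ 58.77 dB
∠H = 177.44° − 144.43° = 33.01°

Substitute s = j495:
Numerator: 1000(j495)^2 + 8000(j495) + 15000 = -245010000 + j3960000
Denominator: (j495)^2 + 120(j495) + 2000 = -243025 + j59400
|N| = √(245010000² + 3960000²) ≈ 2.4504e+08, ∠N ≈ 179.07°
|D| = √(243025² + 59400²) ≈ 2.5018e+05, ∠D ≈ 166.27°
|H| = 2.4504e+08 / 2.5018e+05 ≈ 979.45
Gain = 20 log₁₀(979.45) ≈ 59.82 dB
∠H = 179.07° − 166.27° = 12.80°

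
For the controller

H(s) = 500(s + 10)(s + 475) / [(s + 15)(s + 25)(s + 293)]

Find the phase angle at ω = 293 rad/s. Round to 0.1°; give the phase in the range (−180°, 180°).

At s = jω = j293:
zero (s+10): 10 + j293 → |·| = √(10²+293²) = √85949 ≈ 293.17, ∠ = arctan(293/10) ≈ 88.05°
zero (s+475): 475 + j293 → |·| = √(475²+293²) = √311474 ≈ 558.1, ∠ = arctan(293/475) ≈ 31.67°
pole (s+15): 15 + j293 → |·| = √(15²+293²) = √86074 ≈ 293.38, ∠ = arctan(293/15) ≈ 87.07°
pole (s+25): 25 + j293 → |·| = √(25²+293²) = √86474 ≈ 294.06, ∠ = arctan(293/25) ≈ 85.12°
pole (s+293): 293 + j293 → |·| = √(293²+293²) = √171698 ≈ 414.36, ∠ = arctan(293/293) ≈ 45.00°
∠H = 119.72° − 217.19° = -97.47°

-97.5°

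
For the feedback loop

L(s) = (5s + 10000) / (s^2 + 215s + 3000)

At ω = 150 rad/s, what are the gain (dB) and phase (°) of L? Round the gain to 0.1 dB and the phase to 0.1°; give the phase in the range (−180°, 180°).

-11.5 dB, -116.9°

Substitute s = j150:
Numerator: 5(j150) + 10000 = 10000 + j750
Denominator: (j150)^2 + 215(j150) + 3000 = -19500 + j32250
|N| = √(10000² + 750²) ≈ 10028, ∠N ≈ 4.29°
|D| = √(19500² + 32250²) ≈ 37687, ∠D ≈ 121.16°
|L| = 10028 / 37687 ≈ 0.26609
Gain = 20 log₁₀(0.26609) ≈ -11.50 dB
∠L = 4.29° − 121.16° = -116.87°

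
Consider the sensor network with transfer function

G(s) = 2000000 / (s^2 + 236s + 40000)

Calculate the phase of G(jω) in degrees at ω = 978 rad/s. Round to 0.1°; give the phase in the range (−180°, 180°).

At s = jω = j978:
quadratic: (j978)² + 236·j978 + 40000 = -916484 + j230808 → |·| ≈ 9.451e+05, ∠ ≈ 165.86°
∠G = 0.00° − 165.86° = -165.86°

-165.9°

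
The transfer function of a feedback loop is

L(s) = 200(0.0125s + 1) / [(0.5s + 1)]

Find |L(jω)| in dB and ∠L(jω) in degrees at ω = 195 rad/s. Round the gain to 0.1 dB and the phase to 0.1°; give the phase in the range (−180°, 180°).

At ω = 195 rad/s:
zero (1 + j195·0.0125) = 1 + j2.4375 → |·| ≈ 2.6347, ∠ ≈ 67.69°
pole (1 + j195·0.5) = 1 + j97.5 → |·| ≈ 97.505, ∠ ≈ 89.41°
|L| = 200 · 2.6347 / (97.505) ≈ 5.4042
Gain = 20 log₁₀(5.4042) ≈ 14.65 dB
∠L = (67.69°) − (89.41°) = -21.72°

14.7 dB, -21.7°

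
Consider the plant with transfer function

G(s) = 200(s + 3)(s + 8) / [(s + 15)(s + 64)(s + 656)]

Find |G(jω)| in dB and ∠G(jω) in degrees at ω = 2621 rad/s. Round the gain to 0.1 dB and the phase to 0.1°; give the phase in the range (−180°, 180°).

-22.6 dB, -74.5°

At s = jω = j2621:
zero (s+3): 3 + j2621 → |·| = √(3²+2621²) = √6869650 ≈ 2621, ∠ = arctan(2621/3) ≈ 89.93°
zero (s+8): 8 + j2621 → |·| = √(8²+2621²) = √6869705 ≈ 2621, ∠ = arctan(2621/8) ≈ 89.83°
pole (s+15): 15 + j2621 → |·| = √(15²+2621²) = √6869866 ≈ 2621, ∠ = arctan(2621/15) ≈ 89.67°
pole (s+64): 64 + j2621 → |·| = √(64²+2621²) = √6873737 ≈ 2621.8, ∠ = arctan(2621/64) ≈ 88.60°
pole (s+656): 656 + j2621 → |·| = √(656²+2621²) = √7299977 ≈ 2701.8, ∠ = arctan(2621/656) ≈ 75.95°
|G| = 200 · 6.8696e+06 / 1.8566e+10 ≈ 0.074002
Gain = 20 log₁₀(0.074002) ≈ -22.62 dB
∠G = 179.76° − 254.22° = -74.46°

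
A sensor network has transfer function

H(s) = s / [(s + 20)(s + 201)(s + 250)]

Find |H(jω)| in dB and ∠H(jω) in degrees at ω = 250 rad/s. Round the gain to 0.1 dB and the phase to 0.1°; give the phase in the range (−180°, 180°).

-101.1 dB, -91.6°

At s = jω = j250:
zero at origin: s = j250 → |·| = 250, ∠ = 90.00°
pole (s+20): 20 + j250 → |·| = √(20²+250²) = √62900 ≈ 250.8, ∠ = arctan(250/20) ≈ 85.43°
pole (s+201): 201 + j250 → |·| = √(201²+250²) = √102901 ≈ 320.78, ∠ = arctan(250/201) ≈ 51.20°
pole (s+250): 250 + j250 → |·| = √(250²+250²) = √125000 ≈ 353.55, ∠ = arctan(250/250) ≈ 45.00°
|H| = 1 · 250 / 2.8444e+07 ≈ 8.7892e-06
Gain = 20 log₁₀(8.7892e-06) ≈ -101.12 dB
∠H = 90.00° − 181.63° = -91.63°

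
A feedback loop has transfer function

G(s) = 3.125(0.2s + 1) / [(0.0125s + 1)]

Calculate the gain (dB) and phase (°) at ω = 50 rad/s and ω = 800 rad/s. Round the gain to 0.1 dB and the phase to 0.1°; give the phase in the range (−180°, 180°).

At ω = 50 rad/s:
zero (1 + j50·0.2) = 1 + j10 → |·| ≈ 10.05, ∠ ≈ 84.29°
pole (1 + j50·0.0125) = 1 + j0.625 → |·| ≈ 1.1792, ∠ ≈ 32.01°
|G| = 3.125 · 10.05 / (1.1792) ≈ 26.634
Gain = 20 log₁₀(26.634) ≈ 28.51 dB
∠G = (84.29°) − (32.01°) = 52.28°

At ω = 800 rad/s:
zero (1 + j800·0.2) = 1 + j160 → |·| ≈ 160, ∠ ≈ 89.64°
pole (1 + j800·0.0125) = 1 + j10 → |·| ≈ 10.05, ∠ ≈ 84.29°
|G| = 3.125 · 160 / (10.05) ≈ 49.751
Gain = 20 log₁₀(49.751) ≈ 33.94 dB
∠G = (89.64°) − (84.29°) = 5.35°

ω = 50: 28.5 dB, 52.3°; ω = 800: 33.9 dB, 5.4°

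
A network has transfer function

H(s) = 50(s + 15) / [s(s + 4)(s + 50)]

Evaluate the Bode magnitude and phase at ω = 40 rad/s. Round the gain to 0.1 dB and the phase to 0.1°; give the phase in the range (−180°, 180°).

-33.7 dB, -143.5°

At s = jω = j40:
zero (s+15): 15 + j40 → |·| = √(15²+40²) = √1825 ≈ 42.72, ∠ = arctan(40/15) ≈ 69.44°
pole (s+4): 4 + j40 → |·| = √(4²+40²) = √1616 ≈ 40.2, ∠ = arctan(40/4) ≈ 84.29°
pole (s+50): 50 + j40 → |·| = √(50²+40²) = √4100 ≈ 64.031, ∠ = arctan(40/50) ≈ 38.66°
pole at origin: |s| = 40, ∠ = 90.00° (in denominator)
|H| = 50 · 42.72 / 1.0296e+05 ≈ 0.020746
Gain = 20 log₁₀(0.020746) ≈ -33.66 dB
∠H = 69.44° − 212.95° = -143.51°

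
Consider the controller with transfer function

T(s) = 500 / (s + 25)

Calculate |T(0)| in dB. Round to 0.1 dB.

T(0) = 500 / (25) = 20
20 log₁₀(20) ≈ 26.02 dB

26.0 dB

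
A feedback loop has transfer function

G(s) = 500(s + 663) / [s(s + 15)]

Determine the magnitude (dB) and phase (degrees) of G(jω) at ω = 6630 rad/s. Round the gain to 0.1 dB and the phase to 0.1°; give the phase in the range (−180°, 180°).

-22.4 dB, -95.6°

At s = jω = j6630:
zero (s+663): 663 + j6630 → |·| = √(663²+6630²) = √44396469 ≈ 6663.1, ∠ = arctan(6630/663) ≈ 84.29°
pole (s+15): 15 + j6630 → |·| = √(15²+6630²) = √43957125 ≈ 6630, ∠ = arctan(6630/15) ≈ 89.87°
pole at origin: |s| = 6630, ∠ = 90.00° (in denominator)
|G| = 500 · 6663.1 / 4.3957e+07 ≈ 0.075791
Gain = 20 log₁₀(0.075791) ≈ -22.41 dB
∠G = 84.29° − 179.87° = -95.58°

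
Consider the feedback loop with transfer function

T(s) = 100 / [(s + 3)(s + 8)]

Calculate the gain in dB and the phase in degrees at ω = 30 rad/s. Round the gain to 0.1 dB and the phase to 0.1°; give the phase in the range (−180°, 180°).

-19.4 dB, -159.4°

At s = jω = j30:
pole (s+3): 3 + j30 → |·| = √(3²+30²) = √909 ≈ 30.15, ∠ = arctan(30/3) ≈ 84.29°
pole (s+8): 8 + j30 → |·| = √(8²+30²) = √964 ≈ 31.048, ∠ = arctan(30/8) ≈ 75.07°
|T| = 100 / 936.1 ≈ 0.10683
Gain = 20 log₁₀(0.10683) ≈ -19.43 dB
∠T = 0.00° − 159.36° = -159.36°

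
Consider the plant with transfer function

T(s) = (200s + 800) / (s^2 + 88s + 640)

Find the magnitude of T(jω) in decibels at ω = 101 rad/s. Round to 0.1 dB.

3.8 dB

Substitute s = j101:
Numerator: 200(j101) + 800 = 800 + j20200
Denominator: (j101)^2 + 88(j101) + 640 = -9561 + j8888
|N| = √(800² + 20200²) ≈ 20216, ∠N ≈ 87.73°
|D| = √(9561² + 8888²) ≈ 13054, ∠D ≈ 137.09°
|T| = 20216 / 13054 ≈ 1.5486
Gain = 20 log₁₀(1.5486) ≈ 3.80 dB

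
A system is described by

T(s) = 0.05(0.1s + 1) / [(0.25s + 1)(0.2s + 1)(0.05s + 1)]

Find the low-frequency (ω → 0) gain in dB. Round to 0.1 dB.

-26.0 dB

T(0) = 0.05 · 1 / 1 = 0.05
20 log₁₀(0.05) ≈ -26.02 dB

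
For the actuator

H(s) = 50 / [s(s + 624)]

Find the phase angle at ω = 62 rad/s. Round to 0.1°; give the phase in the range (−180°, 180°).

At s = jω = j62:
pole (s+624): 624 + j62 → |·| = √(624²+62²) = √393220 ≈ 627.07, ∠ = arctan(62/624) ≈ 5.67°
pole at origin: |s| = 62, ∠ = 90.00° (in denominator)
∠H = 0.00° − 95.67° = -95.67°

-95.7°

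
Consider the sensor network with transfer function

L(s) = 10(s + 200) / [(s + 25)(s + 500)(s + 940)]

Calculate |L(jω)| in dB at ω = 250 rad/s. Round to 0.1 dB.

At s = jω = j250:
zero (s+200): 200 + j250 → |·| = √(200²+250²) = √102500 ≈ 320.16, ∠ = arctan(250/200) ≈ 51.34°
pole (s+25): 25 + j250 → |·| = √(25²+250²) = √63125 ≈ 251.25, ∠ = arctan(250/25) ≈ 84.29°
pole (s+500): 500 + j250 → |·| = √(500²+250²) = √312500 ≈ 559.02, ∠ = arctan(250/500) ≈ 26.57°
pole (s+940): 940 + j250 → |·| = √(940²+250²) = √946100 ≈ 972.68, ∠ = arctan(250/940) ≈ 14.89°
|L| = 10 · 320.16 / 1.3662e+08 ≈ 2.3434e-05
Gain = 20 log₁₀(2.3434e-05) ≈ -92.60 dB

-92.6 dB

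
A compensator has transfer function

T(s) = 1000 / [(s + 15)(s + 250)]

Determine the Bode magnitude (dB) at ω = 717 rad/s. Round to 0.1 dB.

-54.7 dB

At s = jω = j717:
pole (s+15): 15 + j717 → |·| = √(15²+717²) = √514314 ≈ 717.16, ∠ = arctan(717/15) ≈ 88.80°
pole (s+250): 250 + j717 → |·| = √(250²+717²) = √576589 ≈ 759.33, ∠ = arctan(717/250) ≈ 70.78°
|T| = 1000 / 5.4456e+05 ≈ 0.0018363
Gain = 20 log₁₀(0.0018363) ≈ -54.72 dB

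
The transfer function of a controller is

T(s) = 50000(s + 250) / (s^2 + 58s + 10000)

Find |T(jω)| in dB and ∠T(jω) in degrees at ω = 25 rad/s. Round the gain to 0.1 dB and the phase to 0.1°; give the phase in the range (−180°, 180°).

At s = jω = j25:
zero (s+250): 250 + j25 → |·| = √(250²+25²) = √63125 ≈ 251.25, ∠ = arctan(25/250) ≈ 5.71°
quadratic: (j25)² + 58·j25 + 10000 = 9375 + j1450 → |·| ≈ 9486.5, ∠ ≈ 8.79°
|T| = 50000 · 251.25 / 9486.5 ≈ 1324.3
Gain = 20 log₁₀(1324.3) ≈ 62.44 dB
∠T = 5.71° − 8.79° = -3.08°

62.4 dB, -3.1°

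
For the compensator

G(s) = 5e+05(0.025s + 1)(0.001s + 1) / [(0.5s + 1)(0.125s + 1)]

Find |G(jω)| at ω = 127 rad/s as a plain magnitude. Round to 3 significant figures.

1.66e+03

At ω = 127 rad/s:
zero (1 + j127·0.025) = 1 + j3.175 → |·| ≈ 3.3288, ∠ ≈ 72.52°
zero (1 + j127·0.001) = 1 + j0.127 → |·| ≈ 1.008, ∠ ≈ 7.24°
pole (1 + j127·0.5) = 1 + j63.5 → |·| ≈ 63.508, ∠ ≈ 89.10°
pole (1 + j127·0.125) = 1 + j15.875 → |·| ≈ 15.906, ∠ ≈ 86.40°
|G| = 5e+05 · 3.3288 · 1.008 / (63.508 · 15.906) ≈ 1660.8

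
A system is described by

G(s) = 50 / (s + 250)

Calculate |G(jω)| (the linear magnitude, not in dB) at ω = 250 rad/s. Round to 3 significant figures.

0.141

At s = jω = j250:
pole (s+250): 250 + j250 → |·| = √(250²+250²) = √125000 ≈ 353.55, ∠ = arctan(250/250) ≈ 45.00°
|G| = 50 / 353.55 ≈ 0.14142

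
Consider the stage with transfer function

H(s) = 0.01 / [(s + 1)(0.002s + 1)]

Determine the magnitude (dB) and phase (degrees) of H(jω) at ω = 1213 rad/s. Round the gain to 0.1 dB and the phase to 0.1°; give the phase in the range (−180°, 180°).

At ω = 1213 rad/s:
pole (1 + j1213·1) = 1 + j1213 → |·| ≈ 1213, ∠ ≈ 89.95°
pole (1 + j1213·0.002) = 1 + j2.426 → |·| ≈ 2.624, ∠ ≈ 67.60°
|H| = 0.01 · 1 / (1213 · 2.624) ≈ 3.1418e-06
Gain = 20 log₁₀(3.1418e-06) ≈ -110.06 dB
∠H = (0°) − (89.95° + 67.60°) = -157.55°

-110.1 dB, -157.6°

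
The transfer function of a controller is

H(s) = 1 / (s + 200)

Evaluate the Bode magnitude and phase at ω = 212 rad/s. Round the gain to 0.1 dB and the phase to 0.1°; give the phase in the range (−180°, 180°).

Substitute s = j212:
Numerator: 1 = 1 + j0
Denominator: (j212) + 200 = 200 + j212
|N| = √(1² + 0²) ≈ 1, ∠N ≈ 0.00°
|D| = √(200² + 212²) ≈ 291.45, ∠D ≈ 46.67°
|H| = 1 / 291.45 ≈ 0.0034311
Gain = 20 log₁₀(0.0034311) ≈ -49.29 dB
∠H = 0.00° − 46.67° = -46.67°

-49.3 dB, -46.7°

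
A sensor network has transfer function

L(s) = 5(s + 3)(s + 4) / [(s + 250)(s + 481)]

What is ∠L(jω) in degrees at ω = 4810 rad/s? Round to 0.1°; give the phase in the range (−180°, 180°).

8.6°

At s = jω = j4810:
zero (s+3): 3 + j4810 → |·| = √(3²+4810²) = √23136109 ≈ 4810, ∠ = arctan(4810/3) ≈ 89.96°
zero (s+4): 4 + j4810 → |·| = √(4²+4810²) = √23136116 ≈ 4810, ∠ = arctan(4810/4) ≈ 89.95°
pole (s+250): 250 + j4810 → |·| = √(250²+4810²) = √23198600 ≈ 4816.5, ∠ = arctan(4810/250) ≈ 87.02°
pole (s+481): 481 + j4810 → |·| = √(481²+4810²) = √23367461 ≈ 4834, ∠ = arctan(4810/481) ≈ 84.29°
∠L = 179.91° − 171.31° = 8.60°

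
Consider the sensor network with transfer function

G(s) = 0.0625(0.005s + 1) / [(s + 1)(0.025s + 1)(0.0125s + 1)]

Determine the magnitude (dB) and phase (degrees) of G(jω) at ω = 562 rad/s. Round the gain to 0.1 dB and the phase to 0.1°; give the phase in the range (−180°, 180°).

At ω = 562 rad/s:
zero (1 + j562·0.005) = 1 + j2.81 → |·| ≈ 2.9826, ∠ ≈ 70.41°
pole (1 + j562·1) = 1 + j562 → |·| ≈ 562, ∠ ≈ 89.90°
pole (1 + j562·0.025) = 1 + j14.05 → |·| ≈ 14.086, ∠ ≈ 85.93°
pole (1 + j562·0.0125) = 1 + j7.025 → |·| ≈ 7.0958, ∠ ≈ 81.90°
|G| = 0.0625 · 2.9826 / (562 · 14.086 · 7.0958) ≈ 3.3186e-06
Gain = 20 log₁₀(3.3186e-06) ≈ -109.58 dB
∠G = (70.41°) − (89.90° + 85.93° + 81.90°) = -187.32° ≡ 172.68° (principal value)

-109.6 dB, 172.7°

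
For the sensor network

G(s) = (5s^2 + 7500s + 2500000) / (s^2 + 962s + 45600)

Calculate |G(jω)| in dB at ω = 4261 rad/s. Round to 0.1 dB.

14.1 dB

Substitute s = j4261:
Numerator: 5(j4261)^2 + 7500(j4261) + 2500000 = -88280605 + j31957500
Denominator: (j4261)^2 + 962(j4261) + 45600 = -18110521 + j4099082
|N| = √(88280605² + 31957500²) ≈ 9.3887e+07, ∠N ≈ 160.10°
|D| = √(18110521² + 4099082²) ≈ 1.8569e+07, ∠D ≈ 167.25°
|G| = 9.3887e+07 / 1.8569e+07 ≈ 5.0561
Gain = 20 log₁₀(5.0561) ≈ 14.08 dB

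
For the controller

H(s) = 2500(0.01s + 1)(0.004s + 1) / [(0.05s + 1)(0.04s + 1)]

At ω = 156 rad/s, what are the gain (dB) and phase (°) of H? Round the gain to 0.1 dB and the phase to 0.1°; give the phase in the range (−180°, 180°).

At ω = 156 rad/s:
zero (1 + j156·0.01) = 1 + j1.56 → |·| ≈ 1.853, ∠ ≈ 57.34°
zero (1 + j156·0.004) = 1 + j0.624 → |·| ≈ 1.1787, ∠ ≈ 31.96°
pole (1 + j156·0.05) = 1 + j7.8 → |·| ≈ 7.8638, ∠ ≈ 82.69°
pole (1 + j156·0.04) = 1 + j6.24 → |·| ≈ 6.3196, ∠ ≈ 80.90°
|H| = 2500 · 1.853 · 1.1787 / (7.8638 · 6.3196) ≈ 109.87
Gain = 20 log₁₀(109.87) ≈ 40.82 dB
∠H = (57.34° + 31.96°) − (82.69° + 80.90°) = -74.29°

40.8 dB, -74.3°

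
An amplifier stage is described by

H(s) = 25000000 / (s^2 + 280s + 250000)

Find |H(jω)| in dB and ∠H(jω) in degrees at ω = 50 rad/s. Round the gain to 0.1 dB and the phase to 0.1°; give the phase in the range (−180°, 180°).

At s = jω = j50:
quadratic: (j50)² + 280·j50 + 250000 = 247500 + j14000 → |·| ≈ 2.479e+05, ∠ ≈ 3.24°
|H| = 25000000 / 2.479e+05 ≈ 100.85
Gain = 20 log₁₀(100.85) ≈ 40.07 dB
∠H = 0.00° − 3.24° = -3.24°

40.1 dB, -3.2°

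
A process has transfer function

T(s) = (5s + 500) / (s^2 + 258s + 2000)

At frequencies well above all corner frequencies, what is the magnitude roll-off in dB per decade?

-20 dB/decade

Each pole contributes −20 dB/decade at high frequency; each zero contributes +20 dB/decade.
Net: 1 zero(s) − 2 pole(s) → -20 dB/decade.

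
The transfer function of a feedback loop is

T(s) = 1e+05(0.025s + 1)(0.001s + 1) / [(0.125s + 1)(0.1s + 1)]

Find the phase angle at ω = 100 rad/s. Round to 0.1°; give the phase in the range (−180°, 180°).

At ω = 100 rad/s:
zero (1 + j100·0.025) = 1 + j2.5 → |·| ≈ 2.6926, ∠ ≈ 68.20°
zero (1 + j100·0.001) = 1 + j0.1 → |·| ≈ 1.005, ∠ ≈ 5.71°
pole (1 + j100·0.125) = 1 + j12.5 → |·| ≈ 12.54, ∠ ≈ 85.43°
pole (1 + j100·0.1) = 1 + j10 → |·| ≈ 10.05, ∠ ≈ 84.29°
∠T = (68.20° + 5.71°) − (85.43° + 84.29°) = -95.81°

-95.8°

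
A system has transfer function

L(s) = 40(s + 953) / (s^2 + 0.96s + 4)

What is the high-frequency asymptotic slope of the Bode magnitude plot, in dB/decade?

-20 dB/decade

Each pole contributes −20 dB/decade at high frequency; each zero contributes +20 dB/decade.
Net: 1 zero(s) − 2 pole(s) → -20 dB/decade.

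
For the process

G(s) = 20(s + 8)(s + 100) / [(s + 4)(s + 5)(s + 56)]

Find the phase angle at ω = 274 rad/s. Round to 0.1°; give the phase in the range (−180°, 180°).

-98.3°

At s = jω = j274:
zero (s+8): 8 + j274 → |·| = √(8²+274²) = √75140 ≈ 274.12, ∠ = arctan(274/8) ≈ 88.33°
zero (s+100): 100 + j274 → |·| = √(100²+274²) = √85076 ≈ 291.68, ∠ = arctan(274/100) ≈ 69.95°
pole (s+4): 4 + j274 → |·| = √(4²+274²) = √75092 ≈ 274.03, ∠ = arctan(274/4) ≈ 89.16°
pole (s+5): 5 + j274 → |·| = √(5²+274²) = √75101 ≈ 274.05, ∠ = arctan(274/5) ≈ 88.95°
pole (s+56): 56 + j274 → |·| = √(56²+274²) = √78212 ≈ 279.66, ∠ = arctan(274/56) ≈ 78.45°
∠G = 158.28° − 256.56° = -98.28°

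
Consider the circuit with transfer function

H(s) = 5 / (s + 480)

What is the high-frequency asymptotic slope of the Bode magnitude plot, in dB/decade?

-20 dB/decade

Each pole contributes −20 dB/decade at high frequency; each zero contributes +20 dB/decade.
Net: 0 zero(s) − 1 pole(s) → -20 dB/decade.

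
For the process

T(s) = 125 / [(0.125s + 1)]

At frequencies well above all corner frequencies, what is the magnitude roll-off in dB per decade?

-20 dB/decade

Each pole contributes −20 dB/decade at high frequency; each zero contributes +20 dB/decade.
Net: 0 zero(s) − 1 pole(s) → -20 dB/decade.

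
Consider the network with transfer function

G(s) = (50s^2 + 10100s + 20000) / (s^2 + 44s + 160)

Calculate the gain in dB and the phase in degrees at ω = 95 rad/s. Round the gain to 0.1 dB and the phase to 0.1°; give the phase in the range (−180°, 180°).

40.6 dB, -40.6°

Substitute s = j95:
Numerator: 50(j95)^2 + 10100(j95) + 20000 = -431250 + j959500
Denominator: (j95)^2 + 44(j95) + 160 = -8865 + j4180
|N| = √(431250² + 959500²) ≈ 1.052e+06, ∠N ≈ 114.20°
|D| = √(8865² + 4180²) ≈ 9801.1, ∠D ≈ 154.76°
|G| = 1.052e+06 / 9801.1 ≈ 107.33
Gain = 20 log₁₀(107.33) ≈ 40.61 dB
∠G = 114.20° − 154.76° = -40.56°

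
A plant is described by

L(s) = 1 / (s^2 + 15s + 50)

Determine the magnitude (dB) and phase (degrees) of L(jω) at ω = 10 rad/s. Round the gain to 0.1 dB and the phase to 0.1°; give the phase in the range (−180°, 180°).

Substitute s = j10:
Numerator: 1 = 1 + j0
Denominator: (j10)^2 + 15(j10) + 50 = -50 + j150
|N| = √(1² + 0²) ≈ 1, ∠N ≈ 0.00°
|D| = √(50² + 150²) ≈ 158.11, ∠D ≈ 108.43°
|L| = 1 / 158.11 ≈ 0.0063247
Gain = 20 log₁₀(0.0063247) ≈ -43.98 dB
∠L = 0.00° − 108.43° = -108.43°

-44.0 dB, -108.4°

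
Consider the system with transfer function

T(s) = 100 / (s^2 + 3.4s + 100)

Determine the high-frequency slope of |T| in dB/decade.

Each pole contributes −20 dB/decade at high frequency; each zero contributes +20 dB/decade.
Net: 0 zero(s) − 2 pole(s) → -40 dB/decade.

-40 dB/decade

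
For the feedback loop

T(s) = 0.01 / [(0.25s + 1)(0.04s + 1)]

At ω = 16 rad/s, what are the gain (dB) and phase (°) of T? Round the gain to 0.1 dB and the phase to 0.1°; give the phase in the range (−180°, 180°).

At ω = 16 rad/s:
pole (1 + j16·0.25) = 1 + j4 → |·| ≈ 4.1231, ∠ ≈ 75.96°
pole (1 + j16·0.04) = 1 + j0.64 → |·| ≈ 1.1873, ∠ ≈ 32.62°
|T| = 0.01 · 1 / (4.1231 · 1.1873) ≈ 0.0020428
Gain = 20 log₁₀(0.0020428) ≈ -53.80 dB
∠T = (0°) − (75.96° + 32.62°) = -108.58°

-53.8 dB, -108.6°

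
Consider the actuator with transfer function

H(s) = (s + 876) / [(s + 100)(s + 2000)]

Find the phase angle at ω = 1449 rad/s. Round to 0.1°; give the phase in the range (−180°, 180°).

At s = jω = j1449:
zero (s+876): 876 + j1449 → |·| = √(876²+1449²) = √2866977 ≈ 1693.2, ∠ = arctan(1449/876) ≈ 58.84°
pole (s+100): 100 + j1449 → |·| = √(100²+1449²) = √2109601 ≈ 1452.4, ∠ = arctan(1449/100) ≈ 86.05°
pole (s+2000): 2000 + j1449 → |·| = √(2000²+1449²) = √6099601 ≈ 2469.7, ∠ = arctan(1449/2000) ≈ 35.92°
∠H = 58.84° − 121.97° = -63.13°

-63.1°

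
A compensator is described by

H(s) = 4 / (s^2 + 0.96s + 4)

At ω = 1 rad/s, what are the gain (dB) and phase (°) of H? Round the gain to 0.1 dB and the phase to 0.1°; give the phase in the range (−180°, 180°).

2.1 dB, -17.7°

At s = jω = j1:
quadratic: (j1)² + 0.96·j1 + 4 = 3 + j0.96 → |·| ≈ 3.1499, ∠ ≈ 17.74°
|H| = 4 / 3.1499 ≈ 1.2699
Gain = 20 log₁₀(1.2699) ≈ 2.08 dB
∠H = 0.00° − 17.74° = -17.74°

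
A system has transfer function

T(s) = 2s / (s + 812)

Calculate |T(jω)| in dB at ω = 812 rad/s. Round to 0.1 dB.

At s = jω = j812:
zero at origin: s = j812 → |·| = 812, ∠ = 90.00°
pole (s+812): 812 + j812 → |·| = √(812²+812²) = √1318688 ≈ 1148.3, ∠ = arctan(812/812) ≈ 45.00°
|T| = 2 · 812 / 1148.3 ≈ 1.4143
Gain = 20 log₁₀(1.4143) ≈ 3.01 dB

3.0 dB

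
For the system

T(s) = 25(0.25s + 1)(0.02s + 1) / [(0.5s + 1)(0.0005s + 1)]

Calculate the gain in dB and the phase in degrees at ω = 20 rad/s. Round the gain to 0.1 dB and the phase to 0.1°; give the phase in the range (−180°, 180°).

22.7 dB, 15.6°

At ω = 20 rad/s:
zero (1 + j20·0.25) = 1 + j5 → |·| ≈ 5.099, ∠ ≈ 78.69°
zero (1 + j20·0.02) = 1 + j0.4 → |·| ≈ 1.077, ∠ ≈ 21.80°
pole (1 + j20·0.5) = 1 + j10 → |·| ≈ 10.05, ∠ ≈ 84.29°
pole (1 + j20·0.0005) = 1 + j0.01 → |·| ≈ 1, ∠ ≈ 0.57°
|T| = 25 · 5.099 · 1.077 / (10.05 · 1) ≈ 13.661
Gain = 20 log₁₀(13.661) ≈ 22.71 dB
∠T = (78.69° + 21.80°) − (84.29° + 0.57°) = 15.63°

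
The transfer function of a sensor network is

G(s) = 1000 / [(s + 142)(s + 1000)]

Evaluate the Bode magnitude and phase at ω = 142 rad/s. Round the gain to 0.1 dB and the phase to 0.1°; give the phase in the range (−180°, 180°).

At s = jω = j142:
pole (s+142): 142 + j142 → |·| = √(142²+142²) = √40328 ≈ 200.82, ∠ = arctan(142/142) ≈ 45.00°
pole (s+1000): 1000 + j142 → |·| = √(1000²+142²) = √1020164 ≈ 1010, ∠ = arctan(142/1000) ≈ 8.08°
|G| = 1000 / 2.0283e+05 ≈ 0.0049302
Gain = 20 log₁₀(0.0049302) ≈ -46.14 dB
∠G = 0.00° − 53.08° = -53.08°

-46.1 dB, -53.1°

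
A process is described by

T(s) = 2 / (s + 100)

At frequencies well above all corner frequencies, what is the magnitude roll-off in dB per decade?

Each pole contributes −20 dB/decade at high frequency; each zero contributes +20 dB/decade.
Net: 0 zero(s) − 1 pole(s) → -20 dB/decade.

-20 dB/decade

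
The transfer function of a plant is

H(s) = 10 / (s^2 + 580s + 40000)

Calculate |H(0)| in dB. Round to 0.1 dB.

H(0) = 10 / 40000 = 0.00025
20 log₁₀(0.00025) ≈ -72.04 dB

-72.0 dB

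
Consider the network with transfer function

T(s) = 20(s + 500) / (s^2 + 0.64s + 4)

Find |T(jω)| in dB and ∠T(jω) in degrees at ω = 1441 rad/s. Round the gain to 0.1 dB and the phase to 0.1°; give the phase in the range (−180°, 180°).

At s = jω = j1441:
zero (s+500): 500 + j1441 → |·| = √(500²+1441²) = √2326481 ≈ 1525.3, ∠ = arctan(1441/500) ≈ 70.86°
quadratic: (j1441)² + 0.64·j1441 + 4 = -2076477 + j922.24 → |·| ≈ 2.0765e+06, ∠ ≈ 179.97°
|T| = 20 · 1525.3 / 2.0765e+06 ≈ 0.014691
Gain = 20 log₁₀(0.014691) ≈ -36.66 dB
∠T = 70.86° − 179.97° = -109.11°

-36.7 dB, -109.1°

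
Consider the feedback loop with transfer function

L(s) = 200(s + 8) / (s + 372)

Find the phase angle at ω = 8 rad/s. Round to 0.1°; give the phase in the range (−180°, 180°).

At s = jω = j8:
zero (s+8): 8 + j8 → |·| = √(8²+8²) = √128 ≈ 11.314, ∠ = arctan(8/8) ≈ 45.00°
pole (s+372): 372 + j8 → |·| = √(372²+8²) = √138448 ≈ 372.09, ∠ = arctan(8/372) ≈ 1.23°
∠L = 45.00° − 1.23° = 43.77°

43.8°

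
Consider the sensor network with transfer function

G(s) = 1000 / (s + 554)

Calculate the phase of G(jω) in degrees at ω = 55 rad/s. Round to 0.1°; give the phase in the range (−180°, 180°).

-5.7°

Substitute s = j55:
Numerator: 1000 = 1000 + j0
Denominator: (j55) + 554 = 554 + j55
|N| = √(1000² + 0²) ≈ 1000, ∠N ≈ 0.00°
|D| = √(554² + 55²) ≈ 556.72, ∠D ≈ 5.67°
∠G = 0.00° − 5.67° = -5.67°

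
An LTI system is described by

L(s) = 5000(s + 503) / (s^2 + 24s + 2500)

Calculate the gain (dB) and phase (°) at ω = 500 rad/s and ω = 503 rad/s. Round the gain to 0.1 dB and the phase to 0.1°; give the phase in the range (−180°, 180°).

ω = 500: 23.1 dB, -132.4°; ω = 503: 23.0 dB, -132.2°

At s = jω = j500:
zero (s+503): 503 + j500 → |·| = √(503²+500²) = √503009 ≈ 709.23, ∠ = arctan(500/503) ≈ 44.83°
quadratic: (j500)² + 24·j500 + 2500 = -247500 + j12000 → |·| ≈ 2.4779e+05, ∠ ≈ 177.22°
|L| = 5000 · 709.23 / 2.4779e+05 ≈ 14.311
Gain = 20 log₁₀(14.311) ≈ 23.11 dB
∠L = 44.83° − 177.22° = -132.39°

At s = jω = j503:
zero (s+503): 503 + j503 → |·| = √(503²+503²) = √506018 ≈ 711.35, ∠ = arctan(503/503) ≈ 45.00°
quadratic: (j503)² + 24·j503 + 2500 = -250509 + j12072 → |·| ≈ 2.508e+05, ∠ ≈ 177.24°
|L| = 5000 · 711.35 / 2.508e+05 ≈ 14.182
Gain = 20 log₁₀(14.182) ≈ 23.03 dB
∠L = 45.00° − 177.24° = -132.24°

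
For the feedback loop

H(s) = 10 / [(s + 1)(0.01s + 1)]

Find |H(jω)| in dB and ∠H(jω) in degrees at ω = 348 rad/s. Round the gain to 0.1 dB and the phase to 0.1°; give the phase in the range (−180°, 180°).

At ω = 348 rad/s:
pole (1 + j348·1) = 1 + j348 → |·| ≈ 348, ∠ ≈ 89.84°
pole (1 + j348·0.01) = 1 + j3.48 → |·| ≈ 3.6208, ∠ ≈ 73.97°
|H| = 10 · 1 / (348 · 3.6208) ≈ 0.0079363
Gain = 20 log₁₀(0.0079363) ≈ -42.01 dB
∠H = (0°) − (89.84° + 73.97°) = -163.81°

-42.0 dB, -163.8°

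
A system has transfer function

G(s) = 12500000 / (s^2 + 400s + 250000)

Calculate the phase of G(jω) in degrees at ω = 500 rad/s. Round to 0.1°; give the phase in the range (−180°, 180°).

At s = jω = j500:
quadratic: (j500)² + 400·j500 + 250000 = 0 + j200000 → |·| ≈ 2e+05, ∠ ≈ 90.00°
∠G = 0.00° − 90.00° = -90.00°

-90.0°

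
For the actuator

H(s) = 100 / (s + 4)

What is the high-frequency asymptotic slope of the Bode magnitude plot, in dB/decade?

Each pole contributes −20 dB/decade at high frequency; each zero contributes +20 dB/decade.
Net: 0 zero(s) − 1 pole(s) → -20 dB/decade.

-20 dB/decade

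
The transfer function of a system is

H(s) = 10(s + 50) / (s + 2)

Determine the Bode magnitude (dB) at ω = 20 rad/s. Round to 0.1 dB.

At s = jω = j20:
zero (s+50): 50 + j20 → |·| = √(50²+20²) = √2900 ≈ 53.852, ∠ = arctan(20/50) ≈ 21.80°
pole (s+2): 2 + j20 → |·| = √(2²+20²) = √404 ≈ 20.1, ∠ = arctan(20/2) ≈ 84.29°
|H| = 10 · 53.852 / 20.1 ≈ 26.792
Gain = 20 log₁₀(26.792) ≈ 28.56 dB

28.6 dB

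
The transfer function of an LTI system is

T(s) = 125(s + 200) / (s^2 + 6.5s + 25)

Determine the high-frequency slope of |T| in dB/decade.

Each pole contributes −20 dB/decade at high frequency; each zero contributes +20 dB/decade.
Net: 1 zero(s) − 2 pole(s) → -20 dB/decade.

-20 dB/decade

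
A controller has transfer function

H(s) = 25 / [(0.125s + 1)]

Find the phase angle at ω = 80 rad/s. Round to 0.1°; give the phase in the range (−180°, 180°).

-84.3°

At ω = 80 rad/s:
pole (1 + j80·0.125) = 1 + j10 → |·| ≈ 10.05, ∠ ≈ 84.29°
∠H = (0°) − (84.29°) = -84.29°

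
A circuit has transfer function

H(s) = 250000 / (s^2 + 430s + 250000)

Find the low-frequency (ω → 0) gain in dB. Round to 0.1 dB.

0.0 dB

H(0) = 250000 / 250000 = 1
20 log₁₀(1) ≈ 0.00 dB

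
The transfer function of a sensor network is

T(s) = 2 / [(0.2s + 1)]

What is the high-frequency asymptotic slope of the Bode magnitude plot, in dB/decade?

-20 dB/decade

Each pole contributes −20 dB/decade at high frequency; each zero contributes +20 dB/decade.
Net: 0 zero(s) − 1 pole(s) → -20 dB/decade.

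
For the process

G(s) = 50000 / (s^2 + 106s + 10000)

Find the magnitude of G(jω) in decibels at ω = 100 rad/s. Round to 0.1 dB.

13.5 dB

At s = jω = j100:
quadratic: (j100)² + 106·j100 + 10000 = 0 + j10600 → |·| ≈ 10600, ∠ ≈ 90.00°
|G| = 50000 / 10600 ≈ 4.717
Gain = 20 log₁₀(4.717) ≈ 13.47 dB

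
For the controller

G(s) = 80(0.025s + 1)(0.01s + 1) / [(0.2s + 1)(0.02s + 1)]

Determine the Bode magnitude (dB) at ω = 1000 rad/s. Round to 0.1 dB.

At ω = 1000 rad/s:
zero (1 + j1000·0.025) = 1 + j25 → |·| ≈ 25.02, ∠ ≈ 87.71°
zero (1 + j1000·0.01) = 1 + j10 → |·| ≈ 10.05, ∠ ≈ 84.29°
pole (1 + j1000·0.2) = 1 + j200 → |·| ≈ 200, ∠ ≈ 89.71°
pole (1 + j1000·0.02) = 1 + j20 → |·| ≈ 20.025, ∠ ≈ 87.14°
|G| = 80 · 25.02 · 10.05 / (200 · 20.025) ≈ 5.0227
Gain = 20 log₁₀(5.0227) ≈ 14.02 dB

14.0 dB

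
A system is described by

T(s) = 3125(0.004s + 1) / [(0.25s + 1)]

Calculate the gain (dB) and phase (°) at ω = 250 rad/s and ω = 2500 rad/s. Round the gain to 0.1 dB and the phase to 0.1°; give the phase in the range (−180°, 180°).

ω = 250: 37.0 dB, -44.1°; ω = 2500: 34.0 dB, -5.6°

At ω = 250 rad/s:
zero (1 + j250·0.004) = 1 + j1 → |·| ≈ 1.4142, ∠ ≈ 45.00°
pole (1 + j250·0.25) = 1 + j62.5 → |·| ≈ 62.508, ∠ ≈ 89.08°
|T| = 3125 · 1.4142 / (62.508) ≈ 70.701
Gain = 20 log₁₀(70.701) ≈ 36.99 dB
∠T = (45.00°) − (89.08°) = -44.08°

At ω = 2500 rad/s:
zero (1 + j2500·0.004) = 1 + j10 → |·| ≈ 10.05, ∠ ≈ 84.29°
pole (1 + j2500·0.25) = 1 + j625 → |·| ≈ 625, ∠ ≈ 89.91°
|T| = 3125 · 10.05 / (625) ≈ 50.25
Gain = 20 log₁₀(50.25) ≈ 34.02 dB
∠T = (84.29°) − (89.91°) = -5.62°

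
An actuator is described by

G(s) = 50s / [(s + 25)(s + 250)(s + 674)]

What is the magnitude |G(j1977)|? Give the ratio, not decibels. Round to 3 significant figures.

1.20e-05

At s = jω = j1977:
zero at origin: s = j1977 → |·| = 1977, ∠ = 90.00°
pole (s+25): 25 + j1977 → |·| = √(25²+1977²) = √3909154 ≈ 1977.2, ∠ = arctan(1977/25) ≈ 89.28°
pole (s+250): 250 + j1977 → |·| = √(250²+1977²) = √3971029 ≈ 1992.7, ∠ = arctan(1977/250) ≈ 82.79°
pole (s+674): 674 + j1977 → |·| = √(674²+1977²) = √4362805 ≈ 2088.7, ∠ = arctan(1977/674) ≈ 71.17°
|G| = 50 · 1977 / 8.2294e+09 ≈ 1.2012e-05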